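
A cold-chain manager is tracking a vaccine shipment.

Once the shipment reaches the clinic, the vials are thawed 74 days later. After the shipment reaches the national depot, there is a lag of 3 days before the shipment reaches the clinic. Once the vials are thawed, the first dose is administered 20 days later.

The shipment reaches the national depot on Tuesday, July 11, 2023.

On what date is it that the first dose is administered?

The shipment reaches the national depot: Jul 11, 2023.
The shipment reaches the clinic: Jul 11, 2023 + 3 days = Jul 14, 2023.
The vials are thawed: Jul 14, 2023 + 74 days = Sep 26, 2023.
The first dose is administered: Sep 26, 2023 + 20 days = Oct 16, 2023.

Monday, October 16, 2023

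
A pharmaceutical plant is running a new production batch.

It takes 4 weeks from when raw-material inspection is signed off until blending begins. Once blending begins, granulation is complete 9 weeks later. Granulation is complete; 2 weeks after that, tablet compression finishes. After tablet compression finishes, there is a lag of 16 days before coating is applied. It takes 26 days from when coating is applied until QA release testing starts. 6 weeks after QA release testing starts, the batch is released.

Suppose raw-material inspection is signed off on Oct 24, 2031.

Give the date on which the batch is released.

Raw-material inspection is signed off: Oct 24, 2031.
Blending begins: Oct 24, 2031 + 4 weeks = Nov 21, 2031.
Granulation is complete: Nov 21, 2031 + 9 weeks = Jan 23, 2032.
Tablet compression finishes: Jan 23, 2032 + 2 weeks = Feb 6, 2032.
Coating is applied: Feb 6, 2032 + 16 days = Feb 22, 2032.
QA release testing starts: Feb 22, 2032 + 26 days = Mar 19, 2032.
The batch is released: Mar 19, 2032 + 6 weeks = Apr 30, 2032.

Apr 30, 2032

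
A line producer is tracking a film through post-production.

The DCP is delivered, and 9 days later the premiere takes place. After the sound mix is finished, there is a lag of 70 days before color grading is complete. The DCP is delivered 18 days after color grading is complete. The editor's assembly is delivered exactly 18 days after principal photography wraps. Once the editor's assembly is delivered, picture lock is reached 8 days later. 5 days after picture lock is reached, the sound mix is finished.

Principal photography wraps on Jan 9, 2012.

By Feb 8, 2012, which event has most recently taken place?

Picture lock is reached

Principal photography wraps: Jan 9, 2012.
The editor's assembly is delivered: Jan 9, 2012 + 18 days = Jan 27, 2012.
Picture lock is reached: Jan 27, 2012 + 8 days = Feb 4, 2012.
The sound mix is finished: Feb 4, 2012 + 5 days = Feb 9, 2012.
Color grading is complete: Feb 9, 2012 + 70 days = Apr 19, 2012.
The DCP is delivered: Apr 19, 2012 + 18 days = May 7, 2012.
The premiere takes place: May 7, 2012 + 9 days = May 16, 2012.
Feb 8, 2012 falls between when picture lock is reached (Feb 4, 2012) and when the sound mix is finished (Feb 9, 2012).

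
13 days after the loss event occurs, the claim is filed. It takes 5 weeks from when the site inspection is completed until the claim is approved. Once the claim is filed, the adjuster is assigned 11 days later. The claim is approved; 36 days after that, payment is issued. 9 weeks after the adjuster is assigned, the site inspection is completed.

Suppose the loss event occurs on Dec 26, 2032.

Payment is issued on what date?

Jun 2, 2033

The loss event occurs: Dec 26, 2032.
The claim is filed: Dec 26, 2032 + 13 days = Jan 8, 2033.
The adjuster is assigned: Jan 8, 2033 + 11 days = Jan 19, 2033.
The site inspection is completed: Jan 19, 2033 + 9 weeks = Mar 23, 2033.
The claim is approved: Mar 23, 2033 + 5 weeks = Apr 27, 2033.
Payment is issued: Apr 27, 2033 + 36 days = Jun 2, 2033.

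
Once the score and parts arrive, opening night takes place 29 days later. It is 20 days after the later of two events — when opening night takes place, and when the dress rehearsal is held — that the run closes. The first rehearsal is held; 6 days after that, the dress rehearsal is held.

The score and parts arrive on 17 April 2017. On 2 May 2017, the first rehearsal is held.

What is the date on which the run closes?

The score and parts arrive: Apr 17, 2017.
Opening night takes place: Apr 17, 2017 + 29 days = May 16, 2017.
The first rehearsal is held: May 2, 2017.
The dress rehearsal is held: May 2, 2017 + 6 days = May 8, 2017.
Both prerequisites met — opening night takes place (May 16, 2017), the dress rehearsal is held (May 8, 2017); the later is May 16, 2017.
The run closes: May 16, 2017 + 20 days = Jun 5, 2017.

5 June 2017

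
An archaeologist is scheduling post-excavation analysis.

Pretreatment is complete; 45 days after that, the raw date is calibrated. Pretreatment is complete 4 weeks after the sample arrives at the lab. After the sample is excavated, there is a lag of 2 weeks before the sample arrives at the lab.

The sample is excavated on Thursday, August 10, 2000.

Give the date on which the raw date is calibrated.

Sunday, November 5, 2000

The sample is excavated: Aug 10, 2000.
The sample arrives at the lab: Aug 10, 2000 + 2 weeks = Aug 24, 2000.
Pretreatment is complete: Aug 24, 2000 + 4 weeks = Sep 21, 2000.
The raw date is calibrated: Sep 21, 2000 + 45 days = Nov 5, 2000.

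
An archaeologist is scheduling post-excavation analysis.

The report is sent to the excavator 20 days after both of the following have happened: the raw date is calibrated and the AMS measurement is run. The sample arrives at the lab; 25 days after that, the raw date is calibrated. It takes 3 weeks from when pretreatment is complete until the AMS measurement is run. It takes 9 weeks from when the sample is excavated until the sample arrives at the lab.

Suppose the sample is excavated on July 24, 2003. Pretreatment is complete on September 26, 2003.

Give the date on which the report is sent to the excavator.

November 9, 2003

The sample is excavated: Jul 24, 2003.
The sample arrives at the lab: Jul 24, 2003 + 9 weeks = Sep 25, 2003.
The raw date is calibrated: Sep 25, 2003 + 25 days = Oct 20, 2003.
Pretreatment is complete: Sep 26, 2003.
The AMS measurement is run: Sep 26, 2003 + 3 weeks = Oct 17, 2003.
Both prerequisites met — the raw date is calibrated (Oct 20, 2003), the AMS measurement is run (Oct 17, 2003); the later is Oct 20, 2003.
The report is sent to the excavator: Oct 20, 2003 + 20 days = Nov 9, 2003.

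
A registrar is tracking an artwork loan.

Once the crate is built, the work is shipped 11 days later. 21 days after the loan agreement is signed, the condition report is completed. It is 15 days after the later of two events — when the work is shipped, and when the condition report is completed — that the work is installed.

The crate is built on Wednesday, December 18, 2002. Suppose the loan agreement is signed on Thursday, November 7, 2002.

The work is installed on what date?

The crate is built: Dec 18, 2002.
The work is shipped: Dec 18, 2002 + 11 days = Dec 29, 2002.
The loan agreement is signed: Nov 7, 2002.
The condition report is completed: Nov 7, 2002 + 21 days = Nov 28, 2002.
Both prerequisites met — the work is shipped (Dec 29, 2002), the condition report is completed (Nov 28, 2002); the later is Dec 29, 2002.
The work is installed: Dec 29, 2002 + 15 days = Jan 13, 2003.

Monday, January 13, 2003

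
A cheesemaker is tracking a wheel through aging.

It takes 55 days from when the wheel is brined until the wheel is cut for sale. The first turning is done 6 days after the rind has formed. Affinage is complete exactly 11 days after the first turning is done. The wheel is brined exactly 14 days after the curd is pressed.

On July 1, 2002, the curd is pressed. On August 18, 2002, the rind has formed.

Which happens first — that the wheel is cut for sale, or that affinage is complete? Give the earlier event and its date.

The curd is pressed: Jul 1, 2002.
The wheel is brined: Jul 1, 2002 + 14 days = Jul 15, 2002.
The wheel is cut for sale: Jul 15, 2002 + 55 days = Sep 8, 2002.
The rind has formed: Aug 18, 2002.
The first turning is done: Aug 18, 2002 + 6 days = Aug 24, 2002.
Affinage is complete: Aug 24, 2002 + 11 days = Sep 4, 2002.
Comparing: the wheel is cut for sale on Sep 8, 2002 vs affinage is complete on Sep 4, 2002. Earlier: affinage is complete.

Affinage is complete — September 4, 2002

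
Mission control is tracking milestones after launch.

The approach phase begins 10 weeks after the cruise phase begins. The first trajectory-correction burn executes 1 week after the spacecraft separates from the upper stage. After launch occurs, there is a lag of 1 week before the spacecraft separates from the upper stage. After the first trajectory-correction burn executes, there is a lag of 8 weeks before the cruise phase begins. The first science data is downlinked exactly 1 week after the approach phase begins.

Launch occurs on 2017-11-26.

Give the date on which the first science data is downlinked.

2018-04-22

Launch occurs: Nov 26, 2017.
The spacecraft separates from the upper stage: Nov 26, 2017 + 1 week = Dec 3, 2017.
The first trajectory-correction burn executes: Dec 3, 2017 + 1 week = Dec 10, 2017.
The cruise phase begins: Dec 10, 2017 + 8 weeks = Feb 4, 2018.
The approach phase begins: Feb 4, 2018 + 10 weeks = Apr 15, 2018.
The first science data is downlinked: Apr 15, 2018 + 1 week = Apr 22, 2018.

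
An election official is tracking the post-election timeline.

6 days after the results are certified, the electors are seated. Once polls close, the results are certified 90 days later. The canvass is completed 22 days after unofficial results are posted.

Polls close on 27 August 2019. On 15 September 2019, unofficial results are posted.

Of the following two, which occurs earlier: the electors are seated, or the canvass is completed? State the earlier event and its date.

Polls close: Aug 27, 2019.
The results are certified: Aug 27, 2019 + 90 days = Nov 25, 2019.
The electors are seated: Nov 25, 2019 + 6 days = Dec 1, 2019.
Unofficial results are posted: Sep 15, 2019.
The canvass is completed: Sep 15, 2019 + 22 days = Oct 7, 2019.
Comparing: the electors are seated on Dec 1, 2019 vs the canvass is completed on Oct 7, 2019. Earlier: the canvass is completed.

The canvass is completed — 7 October 2019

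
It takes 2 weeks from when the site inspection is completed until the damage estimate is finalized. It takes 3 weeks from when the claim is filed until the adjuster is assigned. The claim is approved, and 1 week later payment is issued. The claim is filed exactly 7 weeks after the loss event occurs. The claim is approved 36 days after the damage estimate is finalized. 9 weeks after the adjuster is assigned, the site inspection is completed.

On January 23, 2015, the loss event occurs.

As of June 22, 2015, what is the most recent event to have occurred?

The loss event occurs: Jan 23, 2015.
The claim is filed: Jan 23, 2015 + 7 weeks = Mar 13, 2015.
The adjuster is assigned: Mar 13, 2015 + 3 weeks = Apr 3, 2015.
The site inspection is completed: Apr 3, 2015 + 9 weeks = Jun 5, 2015.
The damage estimate is finalized: Jun 5, 2015 + 2 weeks = Jun 19, 2015.
The claim is approved: Jun 19, 2015 + 36 days = Jul 25, 2015.
Payment is issued: Jul 25, 2015 + 1 week = Aug 1, 2015.
Jun 22, 2015 falls between when the damage estimate is finalized (Jun 19, 2015) and when the claim is approved (Jul 25, 2015).

The damage estimate is finalized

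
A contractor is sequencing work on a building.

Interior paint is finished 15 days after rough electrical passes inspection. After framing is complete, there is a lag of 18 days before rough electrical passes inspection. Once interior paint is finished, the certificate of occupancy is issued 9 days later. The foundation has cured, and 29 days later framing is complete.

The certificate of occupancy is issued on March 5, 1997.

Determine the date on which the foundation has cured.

The certificate of occupancy is issued: Mar 5, 1997.
Interior paint is finished: Mar 5, 1997 − 9 days = Feb 24, 1997.
Rough electrical passes inspection: Feb 24, 1997 − 15 days = Feb 9, 1997.
Framing is complete: Feb 9, 1997 − 18 days = Jan 22, 1997.
The foundation has cured: Jan 22, 1997 − 29 days = Dec 24, 1996.

December 24, 1996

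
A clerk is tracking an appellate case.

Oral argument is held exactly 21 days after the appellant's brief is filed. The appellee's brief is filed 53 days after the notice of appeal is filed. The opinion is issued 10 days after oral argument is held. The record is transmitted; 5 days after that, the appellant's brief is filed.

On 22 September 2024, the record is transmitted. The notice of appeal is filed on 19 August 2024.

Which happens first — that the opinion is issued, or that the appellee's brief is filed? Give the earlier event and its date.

The appellee's brief is filed — 11 October 2024

The record is transmitted: Sep 22, 2024.
The appellant's brief is filed: Sep 22, 2024 + 5 days = Sep 27, 2024.
Oral argument is held: Sep 27, 2024 + 21 days = Oct 18, 2024.
The opinion is issued: Oct 18, 2024 + 10 days = Oct 28, 2024.
The notice of appeal is filed: Aug 19, 2024.
The appellee's brief is filed: Aug 19, 2024 + 53 days = Oct 11, 2024.
Comparing: the opinion is issued on Oct 28, 2024 vs the appellee's brief is filed on Oct 11, 2024. Earlier: the appellee's brief is filed.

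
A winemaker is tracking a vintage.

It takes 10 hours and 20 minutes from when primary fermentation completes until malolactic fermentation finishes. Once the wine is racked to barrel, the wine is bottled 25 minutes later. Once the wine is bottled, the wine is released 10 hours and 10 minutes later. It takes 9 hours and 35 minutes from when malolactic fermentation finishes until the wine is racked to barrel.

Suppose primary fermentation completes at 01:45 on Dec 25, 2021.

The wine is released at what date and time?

Primary fermentation completes: 01:45 Dec 25, 2021.
Malolactic fermentation finishes: 01:45 Dec 25, 2021 + 10h20m = 12:05 Dec 25, 2021.
The wine is racked to barrel: 12:05 Dec 25, 2021 + 9h35m = 21:40 Dec 25, 2021.
The wine is bottled: 21:40 Dec 25, 2021 + 25m = 22:05 Dec 25, 2021.
The wine is released: 22:05 Dec 25, 2021 + 10h10m = 08:15 Dec 26, 2021.

08:15 on Dec 26, 2021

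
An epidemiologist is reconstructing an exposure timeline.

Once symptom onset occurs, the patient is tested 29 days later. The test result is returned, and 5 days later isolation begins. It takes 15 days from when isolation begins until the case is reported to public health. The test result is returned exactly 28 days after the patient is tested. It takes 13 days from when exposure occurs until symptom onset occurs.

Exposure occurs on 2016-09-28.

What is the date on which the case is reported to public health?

2016-12-27

Exposure occurs: Sep 28, 2016.
Symptom onset occurs: Sep 28, 2016 + 13 days = Oct 11, 2016.
The patient is tested: Oct 11, 2016 + 29 days = Nov 9, 2016.
The test result is returned: Nov 9, 2016 + 28 days = Dec 7, 2016.
Isolation begins: Dec 7, 2016 + 5 days = Dec 12, 2016.
The case is reported to public health: Dec 12, 2016 + 15 days = Dec 27, 2016.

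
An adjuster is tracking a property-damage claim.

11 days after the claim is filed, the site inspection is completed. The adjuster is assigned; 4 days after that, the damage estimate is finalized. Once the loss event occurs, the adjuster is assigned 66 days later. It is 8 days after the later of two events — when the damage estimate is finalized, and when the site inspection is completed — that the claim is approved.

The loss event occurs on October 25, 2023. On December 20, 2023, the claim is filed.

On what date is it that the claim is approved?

January 11, 2024

The loss event occurs: Oct 25, 2023.
The adjuster is assigned: Oct 25, 2023 + 66 days = Dec 30, 2023.
The damage estimate is finalized: Dec 30, 2023 + 4 days = Jan 3, 2024.
The claim is filed: Dec 20, 2023.
The site inspection is completed: Dec 20, 2023 + 11 days = Dec 31, 2023.
Both prerequisites met — the damage estimate is finalized (Jan 3, 2024), the site inspection is completed (Dec 31, 2023); the later is Jan 3, 2024.
The claim is approved: Jan 3, 2024 + 8 days = Jan 11, 2024.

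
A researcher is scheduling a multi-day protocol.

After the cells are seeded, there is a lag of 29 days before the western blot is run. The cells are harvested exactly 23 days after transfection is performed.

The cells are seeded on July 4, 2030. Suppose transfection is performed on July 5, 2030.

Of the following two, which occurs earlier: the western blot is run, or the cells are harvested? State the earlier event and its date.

The cells are seeded: Jul 4, 2030.
The western blot is run: Jul 4, 2030 + 29 days = Aug 2, 2030.
Transfection is performed: Jul 5, 2030.
The cells are harvested: Jul 5, 2030 + 23 days = Jul 28, 2030.
Comparing: the western blot is run on Aug 2, 2030 vs the cells are harvested on Jul 28, 2030. Earlier: the cells are harvested.

The cells are harvested — July 28, 2030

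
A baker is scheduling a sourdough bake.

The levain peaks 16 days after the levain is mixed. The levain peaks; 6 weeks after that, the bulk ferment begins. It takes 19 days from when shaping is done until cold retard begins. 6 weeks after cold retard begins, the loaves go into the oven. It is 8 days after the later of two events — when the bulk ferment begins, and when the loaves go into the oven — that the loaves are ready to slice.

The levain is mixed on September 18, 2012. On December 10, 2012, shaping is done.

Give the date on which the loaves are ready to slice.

February 17, 2013

The levain is mixed: Sep 18, 2012.
The levain peaks: Sep 18, 2012 + 16 days = Oct 4, 2012.
The bulk ferment begins: Oct 4, 2012 + 6 weeks = Nov 15, 2012.
Shaping is done: Dec 10, 2012.
Cold retard begins: Dec 10, 2012 + 19 days = Dec 29, 2012.
The loaves go into the oven: Dec 29, 2012 + 6 weeks = Feb 9, 2013.
Both prerequisites met — the bulk ferment begins (Nov 15, 2012), the loaves go into the oven (Feb 9, 2013); the later is Feb 9, 2013.
The loaves are ready to slice: Feb 9, 2013 + 8 days = Feb 17, 2013.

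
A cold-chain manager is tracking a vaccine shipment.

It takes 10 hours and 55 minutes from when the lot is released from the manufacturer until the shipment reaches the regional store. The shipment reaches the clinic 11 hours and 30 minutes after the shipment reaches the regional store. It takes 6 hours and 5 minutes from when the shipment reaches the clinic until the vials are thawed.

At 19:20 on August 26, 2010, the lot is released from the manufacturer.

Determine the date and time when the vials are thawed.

23:50 on August 27, 2010

The lot is released from the manufacturer: 19:20 Aug 26, 2010.
The shipment reaches the regional store: 19:20 Aug 26, 2010 + 10h55m = 06:15 Aug 27, 2010.
The shipment reaches the clinic: 06:15 Aug 27, 2010 + 11h30m = 17:45 Aug 27, 2010.
The vials are thawed: 17:45 Aug 27, 2010 + 6h05m = 23:50 Aug 27, 2010.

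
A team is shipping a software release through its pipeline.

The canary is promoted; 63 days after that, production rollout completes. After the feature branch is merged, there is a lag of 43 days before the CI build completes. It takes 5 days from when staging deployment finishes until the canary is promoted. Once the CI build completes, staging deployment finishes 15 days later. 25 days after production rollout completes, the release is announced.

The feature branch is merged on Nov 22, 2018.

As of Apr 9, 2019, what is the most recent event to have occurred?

Production rollout completes

The feature branch is merged: Nov 22, 2018.
The CI build completes: Nov 22, 2018 + 43 days = Jan 4, 2019.
Staging deployment finishes: Jan 4, 2019 + 15 days = Jan 19, 2019.
The canary is promoted: Jan 19, 2019 + 5 days = Jan 24, 2019.
Production rollout completes: Jan 24, 2019 + 63 days = Mar 28, 2019.
The release is announced: Mar 28, 2019 + 25 days = Apr 22, 2019.
Apr 9, 2019 falls between when production rollout completes (Mar 28, 2019) and when the release is announced (Apr 22, 2019).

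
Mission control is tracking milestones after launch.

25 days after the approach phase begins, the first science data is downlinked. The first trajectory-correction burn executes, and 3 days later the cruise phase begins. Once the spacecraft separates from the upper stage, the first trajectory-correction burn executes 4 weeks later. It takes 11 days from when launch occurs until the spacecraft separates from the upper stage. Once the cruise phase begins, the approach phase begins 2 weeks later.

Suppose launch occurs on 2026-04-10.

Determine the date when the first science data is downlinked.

2026-06-30

Launch occurs: Apr 10, 2026.
The spacecraft separates from the upper stage: Apr 10, 2026 + 11 days = Apr 21, 2026.
The first trajectory-correction burn executes: Apr 21, 2026 + 4 weeks = May 19, 2026.
The cruise phase begins: May 19, 2026 + 3 days = May 22, 2026.
The approach phase begins: May 22, 2026 + 2 weeks = Jun 5, 2026.
The first science data is downlinked: Jun 5, 2026 + 25 days = Jun 30, 2026.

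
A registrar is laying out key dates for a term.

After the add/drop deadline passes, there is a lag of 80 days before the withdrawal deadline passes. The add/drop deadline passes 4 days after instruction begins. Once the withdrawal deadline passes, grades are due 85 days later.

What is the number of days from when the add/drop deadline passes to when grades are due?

Causal path: the add/drop deadline passes → the withdrawal deadline passes → grades are due.
Total delay along the path: 80 + 85 = 165 days.

165 days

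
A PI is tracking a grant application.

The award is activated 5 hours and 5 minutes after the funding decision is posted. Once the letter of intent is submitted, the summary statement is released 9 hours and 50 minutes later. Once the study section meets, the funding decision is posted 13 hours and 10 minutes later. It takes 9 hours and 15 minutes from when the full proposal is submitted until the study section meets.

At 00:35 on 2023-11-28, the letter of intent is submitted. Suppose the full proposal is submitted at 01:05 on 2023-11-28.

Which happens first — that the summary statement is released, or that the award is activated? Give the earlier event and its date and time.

The letter of intent is submitted: 00:35 Nov 28, 2023.
The summary statement is released: 00:35 Nov 28, 2023 + 9h50m = 10:25 Nov 28, 2023.
The full proposal is submitted: 01:05 Nov 28, 2023.
The study section meets: 01:05 Nov 28, 2023 + 9h15m = 10:20 Nov 28, 2023.
The funding decision is posted: 10:20 Nov 28, 2023 + 13h10m = 23:30 Nov 28, 2023.
The award is activated: 23:30 Nov 28, 2023 + 5h05m = 04:35 Nov 29, 2023.
Comparing: the summary statement is released at 10:25 Nov 28, 2023 vs the award is activated at 04:35 Nov 29, 2023. Earlier: the summary statement is released.

The summary statement is released — 10:25 on 2023-11-28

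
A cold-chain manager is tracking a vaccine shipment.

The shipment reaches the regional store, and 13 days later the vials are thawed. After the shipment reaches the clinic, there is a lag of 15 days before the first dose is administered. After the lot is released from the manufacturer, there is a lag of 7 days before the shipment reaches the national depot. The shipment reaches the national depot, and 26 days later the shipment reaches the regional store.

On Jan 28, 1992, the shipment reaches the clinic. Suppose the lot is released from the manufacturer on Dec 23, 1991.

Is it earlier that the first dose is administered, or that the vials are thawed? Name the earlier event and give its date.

The shipment reaches the clinic: Jan 28, 1992.
The first dose is administered: Jan 28, 1992 + 15 days = Feb 12, 1992.
The lot is released from the manufacturer: Dec 23, 1991.
The shipment reaches the national depot: Dec 23, 1991 + 7 days = Dec 30, 1991.
The shipment reaches the regional store: Dec 30, 1991 + 26 days = Jan 25, 1992.
The vials are thawed: Jan 25, 1992 + 13 days = Feb 7, 1992.
Comparing: the first dose is administered on Feb 12, 1992 vs the vials are thawed on Feb 7, 1992. Earlier: the vials are thawed.

The vials are thawed — Feb 7, 1992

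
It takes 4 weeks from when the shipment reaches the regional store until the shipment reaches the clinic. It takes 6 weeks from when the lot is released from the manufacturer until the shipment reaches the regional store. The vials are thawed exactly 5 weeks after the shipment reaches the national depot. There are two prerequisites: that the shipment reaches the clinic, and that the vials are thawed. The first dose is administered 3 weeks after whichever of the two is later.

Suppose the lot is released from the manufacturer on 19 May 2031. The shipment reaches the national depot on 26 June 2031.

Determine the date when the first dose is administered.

21 August 2031

The lot is released from the manufacturer: May 19, 2031.
The shipment reaches the regional store: May 19, 2031 + 6 weeks = Jun 30, 2031.
The shipment reaches the clinic: Jun 30, 2031 + 4 weeks = Jul 28, 2031.
The shipment reaches the national depot: Jun 26, 2031.
The vials are thawed: Jun 26, 2031 + 5 weeks = Jul 31, 2031.
Both prerequisites met — the shipment reaches the clinic (Jul 28, 2031), the vials are thawed (Jul 31, 2031); the later is Jul 31, 2031.
The first dose is administered: Jul 31, 2031 + 3 weeks = Aug 21, 2031.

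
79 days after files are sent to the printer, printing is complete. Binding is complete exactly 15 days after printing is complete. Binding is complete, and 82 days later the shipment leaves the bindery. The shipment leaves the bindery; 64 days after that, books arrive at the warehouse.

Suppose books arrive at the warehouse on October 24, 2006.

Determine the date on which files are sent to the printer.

February 26, 2006

Books arrive at the warehouse: Oct 24, 2006.
The shipment leaves the bindery: Oct 24, 2006 − 64 days = Aug 21, 2006.
Binding is complete: Aug 21, 2006 − 82 days = May 31, 2006.
Printing is complete: May 31, 2006 − 15 days = May 16, 2006.
Files are sent to the printer: May 16, 2006 − 79 days = Feb 26, 2006.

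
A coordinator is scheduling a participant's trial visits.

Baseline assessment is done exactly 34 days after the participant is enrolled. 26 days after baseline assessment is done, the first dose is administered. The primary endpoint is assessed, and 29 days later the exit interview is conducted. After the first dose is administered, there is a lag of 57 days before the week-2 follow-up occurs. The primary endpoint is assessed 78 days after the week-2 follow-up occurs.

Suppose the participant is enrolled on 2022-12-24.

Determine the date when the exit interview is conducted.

2023-08-05

The participant is enrolled: Dec 24, 2022.
Baseline assessment is done: Dec 24, 2022 + 34 days = Jan 27, 2023.
The first dose is administered: Jan 27, 2023 + 26 days = Feb 22, 2023.
The week-2 follow-up occurs: Feb 22, 2023 + 57 days = Apr 20, 2023.
The primary endpoint is assessed: Apr 20, 2023 + 78 days = Jul 7, 2023.
The exit interview is conducted: Jul 7, 2023 + 29 days = Aug 5, 2023.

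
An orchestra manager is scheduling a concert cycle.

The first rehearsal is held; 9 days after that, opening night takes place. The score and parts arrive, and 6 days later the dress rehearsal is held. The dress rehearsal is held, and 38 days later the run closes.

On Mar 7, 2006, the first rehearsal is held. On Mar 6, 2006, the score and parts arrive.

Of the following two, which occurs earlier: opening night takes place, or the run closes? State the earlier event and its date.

Opening night takes place — Mar 16, 2006

The first rehearsal is held: Mar 7, 2006.
Opening night takes place: Mar 7, 2006 + 9 days = Mar 16, 2006.
The score and parts arrive: Mar 6, 2006.
The dress rehearsal is held: Mar 6, 2006 + 6 days = Mar 12, 2006.
The run closes: Mar 12, 2006 + 38 days = Apr 19, 2006.
Comparing: opening night takes place on Mar 16, 2006 vs the run closes on Apr 19, 2006. Earlier: opening night takes place.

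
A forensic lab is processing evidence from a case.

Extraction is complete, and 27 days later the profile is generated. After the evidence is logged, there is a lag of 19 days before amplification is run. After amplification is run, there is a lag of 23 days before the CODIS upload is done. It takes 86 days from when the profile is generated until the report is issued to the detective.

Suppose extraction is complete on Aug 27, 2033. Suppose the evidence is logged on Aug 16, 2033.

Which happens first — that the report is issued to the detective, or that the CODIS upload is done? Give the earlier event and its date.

Extraction is complete: Aug 27, 2033.
The profile is generated: Aug 27, 2033 + 27 days = Sep 23, 2033.
The report is issued to the detective: Sep 23, 2033 + 86 days = Dec 18, 2033.
The evidence is logged: Aug 16, 2033.
Amplification is run: Aug 16, 2033 + 19 days = Sep 4, 2033.
The CODIS upload is done: Sep 4, 2033 + 23 days = Sep 27, 2033.
Comparing: the report is issued to the detective on Dec 18, 2033 vs the CODIS upload is done on Sep 27, 2033. Earlier: the CODIS upload is done.

The CODIS upload is done — Sep 27, 2033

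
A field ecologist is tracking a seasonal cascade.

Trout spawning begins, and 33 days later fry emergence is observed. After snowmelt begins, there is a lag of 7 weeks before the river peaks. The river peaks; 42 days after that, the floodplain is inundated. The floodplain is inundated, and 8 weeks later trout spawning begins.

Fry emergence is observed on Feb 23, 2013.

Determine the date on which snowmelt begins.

Fry emergence is observed: Feb 23, 2013.
Trout spawning begins: Feb 23, 2013 − 33 days = Jan 21, 2013.
The floodplain is inundated: Jan 21, 2013 − 8 weeks = Nov 26, 2012.
The river peaks: Nov 26, 2012 − 42 days = Oct 15, 2012.
Snowmelt begins: Oct 15, 2012 − 7 weeks = Aug 27, 2012.

Aug 27, 2012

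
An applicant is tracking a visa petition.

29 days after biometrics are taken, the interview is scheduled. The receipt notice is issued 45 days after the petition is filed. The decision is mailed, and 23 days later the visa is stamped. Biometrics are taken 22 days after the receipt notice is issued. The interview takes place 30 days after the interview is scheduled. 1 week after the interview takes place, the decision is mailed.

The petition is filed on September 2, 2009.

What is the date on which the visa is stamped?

The petition is filed: Sep 2, 2009.
The receipt notice is issued: Sep 2, 2009 + 45 days = Oct 17, 2009.
Biometrics are taken: Oct 17, 2009 + 22 days = Nov 8, 2009.
The interview is scheduled: Nov 8, 2009 + 29 days = Dec 7, 2009.
The interview takes place: Dec 7, 2009 + 30 days = Jan 6, 2010.
The decision is mailed: Jan 6, 2010 + 1 week = Jan 13, 2010.
The visa is stamped: Jan 13, 2010 + 23 days = Feb 5, 2010.

February 5, 2010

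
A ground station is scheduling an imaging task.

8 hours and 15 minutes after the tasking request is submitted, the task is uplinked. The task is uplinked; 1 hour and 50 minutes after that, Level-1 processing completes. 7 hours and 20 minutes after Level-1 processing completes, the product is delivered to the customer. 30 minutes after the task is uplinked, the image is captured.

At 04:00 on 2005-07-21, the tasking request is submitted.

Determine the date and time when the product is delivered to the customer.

The tasking request is submitted: 04:00 Jul 21, 2005.
The task is uplinked: 04:00 Jul 21, 2005 + 8h15m = 12:15 Jul 21, 2005.
Level-1 processing completes: 12:15 Jul 21, 2005 + 1h50m = 14:05 Jul 21, 2005.
The product is delivered to the customer: 14:05 Jul 21, 2005 + 7h20m = 21:25 Jul 21, 2005.

21:25 on 2005-07-21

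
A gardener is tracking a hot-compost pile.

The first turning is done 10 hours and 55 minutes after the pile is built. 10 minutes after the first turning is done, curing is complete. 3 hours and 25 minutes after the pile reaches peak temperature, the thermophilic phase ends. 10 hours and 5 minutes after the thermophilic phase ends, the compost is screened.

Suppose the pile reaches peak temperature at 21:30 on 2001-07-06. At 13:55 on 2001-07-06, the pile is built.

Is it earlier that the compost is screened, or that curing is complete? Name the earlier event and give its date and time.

The pile reaches peak temperature: 21:30 Jul 6, 2001.
The thermophilic phase ends: 21:30 Jul 6, 2001 + 3h25m = 00:55 Jul 7, 2001.
The compost is screened: 00:55 Jul 7, 2001 + 10h05m = 11:00 Jul 7, 2001.
The pile is built: 13:55 Jul 6, 2001.
The first turning is done: 13:55 Jul 6, 2001 + 10h55m = 00:50 Jul 7, 2001.
Curing is complete: 00:50 Jul 7, 2001 + 10m = 01:00 Jul 7, 2001.
Comparing: the compost is screened at 11:00 Jul 7, 2001 vs curing is complete at 01:00 Jul 7, 2001. Earlier: curing is complete.

Curing is complete — 01:00 on 2001-07-07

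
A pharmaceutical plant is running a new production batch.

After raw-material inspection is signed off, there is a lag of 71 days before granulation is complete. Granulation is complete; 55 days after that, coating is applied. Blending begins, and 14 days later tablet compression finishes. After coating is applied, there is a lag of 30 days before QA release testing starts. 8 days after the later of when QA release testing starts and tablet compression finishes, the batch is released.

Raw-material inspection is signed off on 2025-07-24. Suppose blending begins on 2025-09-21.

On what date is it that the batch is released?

Raw-material inspection is signed off: Jul 24, 2025.
Granulation is complete: Jul 24, 2025 + 71 days = Oct 3, 2025.
Coating is applied: Oct 3, 2025 + 55 days = Nov 27, 2025.
QA release testing starts: Nov 27, 2025 + 30 days = Dec 27, 2025.
Blending begins: Sep 21, 2025.
Tablet compression finishes: Sep 21, 2025 + 14 days = Oct 5, 2025.
Both prerequisites met — QA release testing starts (Dec 27, 2025), tablet compression finishes (Oct 5, 2025); the later is Dec 27, 2025.
The batch is released: Dec 27, 2025 + 8 days = Jan 4, 2026.

2026-01-04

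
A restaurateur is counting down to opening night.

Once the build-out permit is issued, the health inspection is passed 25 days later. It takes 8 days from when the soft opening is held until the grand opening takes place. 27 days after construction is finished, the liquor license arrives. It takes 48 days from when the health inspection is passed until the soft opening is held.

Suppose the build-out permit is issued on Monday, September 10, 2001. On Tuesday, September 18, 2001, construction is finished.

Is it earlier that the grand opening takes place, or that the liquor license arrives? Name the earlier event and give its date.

The build-out permit is issued: Sep 10, 2001.
The health inspection is passed: Sep 10, 2001 + 25 days = Oct 5, 2001.
The soft opening is held: Oct 5, 2001 + 48 days = Nov 22, 2001.
The grand opening takes place: Nov 22, 2001 + 8 days = Nov 30, 2001.
Construction is finished: Sep 18, 2001.
The liquor license arrives: Sep 18, 2001 + 27 days = Oct 15, 2001.
Comparing: the grand opening takes place on Nov 30, 2001 vs the liquor license arrives on Oct 15, 2001. Earlier: the liquor license arrives.

The liquor license arrives — Monday, October 15, 2001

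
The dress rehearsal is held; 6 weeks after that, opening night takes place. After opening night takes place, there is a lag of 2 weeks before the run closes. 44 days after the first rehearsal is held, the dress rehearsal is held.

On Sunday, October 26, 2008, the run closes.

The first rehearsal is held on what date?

The run closes: Oct 26, 2008.
Opening night takes place: Oct 26, 2008 − 2 weeks = Oct 12, 2008.
The dress rehearsal is held: Oct 12, 2008 − 6 weeks = Aug 31, 2008.
The first rehearsal is held: Aug 31, 2008 − 44 days = Jul 18, 2008.

Friday, July 18, 2008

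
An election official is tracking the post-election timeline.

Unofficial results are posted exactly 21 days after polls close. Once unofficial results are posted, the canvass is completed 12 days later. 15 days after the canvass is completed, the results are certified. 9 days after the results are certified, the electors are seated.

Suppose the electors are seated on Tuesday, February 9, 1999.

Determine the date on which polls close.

Monday, December 14, 1998

The electors are seated: Feb 9, 1999.
The results are certified: Feb 9, 1999 − 9 days = Jan 31, 1999.
The canvass is completed: Jan 31, 1999 − 15 days = Jan 16, 1999.
Unofficial results are posted: Jan 16, 1999 − 12 days = Jan 4, 1999.
Polls close: Jan 4, 1999 − 21 days = Dec 14, 1998.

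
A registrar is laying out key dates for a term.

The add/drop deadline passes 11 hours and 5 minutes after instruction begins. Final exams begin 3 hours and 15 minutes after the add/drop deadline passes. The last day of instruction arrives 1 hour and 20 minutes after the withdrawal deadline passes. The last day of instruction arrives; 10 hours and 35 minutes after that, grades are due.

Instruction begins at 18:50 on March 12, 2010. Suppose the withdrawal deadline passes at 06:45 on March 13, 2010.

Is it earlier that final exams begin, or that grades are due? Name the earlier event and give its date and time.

Instruction begins: 18:50 Mar 12, 2010.
The add/drop deadline passes: 18:50 Mar 12, 2010 + 11h05m = 05:55 Mar 13, 2010.
Final exams begin: 05:55 Mar 13, 2010 + 3h15m = 09:10 Mar 13, 2010.
The withdrawal deadline passes: 06:45 Mar 13, 2010.
The last day of instruction arrives: 06:45 Mar 13, 2010 + 1h20m = 08:05 Mar 13, 2010.
Grades are due: 08:05 Mar 13, 2010 + 10h35m = 18:40 Mar 13, 2010.
Comparing: final exams begin at 09:10 Mar 13, 2010 vs grades are due at 18:40 Mar 13, 2010. Earlier: final exams begin.

Final exams begin — 09:10 on March 13, 2010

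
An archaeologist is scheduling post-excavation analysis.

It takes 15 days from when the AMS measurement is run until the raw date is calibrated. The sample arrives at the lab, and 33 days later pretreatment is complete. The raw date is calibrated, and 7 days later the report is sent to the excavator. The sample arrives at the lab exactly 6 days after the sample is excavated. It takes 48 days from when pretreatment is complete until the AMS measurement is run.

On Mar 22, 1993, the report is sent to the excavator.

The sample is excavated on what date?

Dec 3, 1992

The report is sent to the excavator: Mar 22, 1993.
The raw date is calibrated: Mar 22, 1993 − 7 days = Mar 15, 1993.
The AMS measurement is run: Mar 15, 1993 − 15 days = Feb 28, 1993.
Pretreatment is complete: Feb 28, 1993 − 48 days = Jan 11, 1993.
The sample arrives at the lab: Jan 11, 1993 − 33 days = Dec 9, 1992.
The sample is excavated: Dec 9, 1992 − 6 days = Dec 3, 1992.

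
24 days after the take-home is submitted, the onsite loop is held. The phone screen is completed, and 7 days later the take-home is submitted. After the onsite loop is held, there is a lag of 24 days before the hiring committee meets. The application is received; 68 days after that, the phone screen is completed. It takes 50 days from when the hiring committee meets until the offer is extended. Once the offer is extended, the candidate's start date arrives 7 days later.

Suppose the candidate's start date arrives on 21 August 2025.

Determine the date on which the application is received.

22 February 2025

The candidate's start date arrives: Aug 21, 2025.
The offer is extended: Aug 21, 2025 − 7 days = Aug 14, 2025.
The hiring committee meets: Aug 14, 2025 − 50 days = Jun 25, 2025.
The onsite loop is held: Jun 25, 2025 − 24 days = Jun 1, 2025.
The take-home is submitted: Jun 1, 2025 − 24 days = May 8, 2025.
The phone screen is completed: May 8, 2025 − 7 days = May 1, 2025.
The application is received: May 1, 2025 − 68 days = Feb 22, 2025.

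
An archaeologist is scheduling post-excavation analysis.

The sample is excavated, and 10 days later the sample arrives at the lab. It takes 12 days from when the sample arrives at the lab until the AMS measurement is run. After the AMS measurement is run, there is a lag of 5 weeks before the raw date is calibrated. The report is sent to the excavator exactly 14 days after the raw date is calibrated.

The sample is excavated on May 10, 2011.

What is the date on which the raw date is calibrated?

The sample is excavated: May 10, 2011.
The sample arrives at the lab: May 10, 2011 + 10 days = May 20, 2011.
The AMS measurement is run: May 20, 2011 + 12 days = Jun 1, 2011.
The raw date is calibrated: Jun 1, 2011 + 5 weeks = Jul 6, 2011.

Jul 6, 2011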